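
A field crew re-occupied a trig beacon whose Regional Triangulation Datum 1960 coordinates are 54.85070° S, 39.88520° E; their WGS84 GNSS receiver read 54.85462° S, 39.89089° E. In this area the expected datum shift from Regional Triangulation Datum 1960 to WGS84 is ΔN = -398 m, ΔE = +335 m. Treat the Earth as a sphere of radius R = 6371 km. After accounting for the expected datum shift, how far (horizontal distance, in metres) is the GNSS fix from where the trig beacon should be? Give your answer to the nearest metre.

48 m

Observed coordinate differences: Δφ = -0.00392°, Δλ = +0.00569°.
Converting to metres (1° lat = 111195 m, cos φ = 0.575709): observed ΔN = -435.9 m, observed ΔE = 364.3 m.
Subtracting the expected shift leaves a residual of -435.9 − (-398) = -37.9 m north and 364.3 − (335) = 29.3 m east.
Residual distance = √((-37.9)² + 29.3²) = 47.9 m.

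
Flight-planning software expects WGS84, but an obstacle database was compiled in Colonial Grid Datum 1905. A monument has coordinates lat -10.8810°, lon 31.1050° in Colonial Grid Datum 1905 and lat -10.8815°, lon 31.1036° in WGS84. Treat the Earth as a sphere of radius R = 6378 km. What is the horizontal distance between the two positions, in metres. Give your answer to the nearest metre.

Δφ = -10.8815° − -10.8810° = -0.0005°; Δλ = 31.1036° − 31.1050° = -0.0014°.
1° along a meridian = πR/180 = 111317 m.
ΔN = Δφ × 111317 = -55.7 m; ΔE = Δλ × 111317 × cos(-10.8810°) = -0.0014 × 111317 × 0.982021 = -153.0 m.
Distance = √(ΔE² + ΔN²) = √((-153.0)² + (-55.7)²) = 162.8 m.

163 m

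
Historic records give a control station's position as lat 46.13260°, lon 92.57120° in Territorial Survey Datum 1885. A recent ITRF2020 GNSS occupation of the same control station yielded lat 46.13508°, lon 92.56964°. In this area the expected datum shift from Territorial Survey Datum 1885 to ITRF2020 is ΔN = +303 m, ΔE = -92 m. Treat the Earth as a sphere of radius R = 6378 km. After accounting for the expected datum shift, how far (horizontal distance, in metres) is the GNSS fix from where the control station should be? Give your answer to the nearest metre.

39 m

Observed coordinate differences: Δφ = +0.00248°, Δλ = -0.00156°.
Converting to metres (1° lat = 111317 m, cos φ = 0.692992): observed ΔN = 276.1 m, observed ΔE = -120.3 m.
Subtracting the expected shift leaves a residual of 276.1 − (303) = -26.9 m north and -120.3 − (-92) = -28.3 m east.
Residual distance = √((-26.9)² + (-28.3)²) = 39.1 m.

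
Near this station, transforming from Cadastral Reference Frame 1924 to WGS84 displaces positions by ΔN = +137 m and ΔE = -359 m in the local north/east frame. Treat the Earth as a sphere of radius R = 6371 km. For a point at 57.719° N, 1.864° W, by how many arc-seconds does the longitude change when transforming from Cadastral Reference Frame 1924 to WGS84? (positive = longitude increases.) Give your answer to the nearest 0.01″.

Δλ = -21.76″

At latitude 57.719°, cos φ = 0.534072.
One radian of longitude at latitude φ spans R cos φ, so Δλ = ΔE / (R cos φ) = -359.0 / (6371000 × 0.534072) = -1.0551e-04 rad = -21.763″.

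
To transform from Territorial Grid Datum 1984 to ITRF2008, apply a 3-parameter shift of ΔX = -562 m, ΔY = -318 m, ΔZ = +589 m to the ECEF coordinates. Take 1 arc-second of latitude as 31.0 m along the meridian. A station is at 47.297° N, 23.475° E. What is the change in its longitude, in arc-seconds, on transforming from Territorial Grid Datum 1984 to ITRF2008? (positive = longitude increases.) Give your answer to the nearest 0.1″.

Δλ = -3.2″

sin φ = 0.734879, cos φ = 0.678198, sin λ = 0.398349, cos λ = 0.917234.
East component: ΔE = −sin λ·ΔX + cos λ·ΔY = −(0.398349)(-562) + (0.917234)(-318) = -67.81 m.
1° of latitude spans 3600 × 31.00 = 111600 m; at latitude φ, 1° of longitude spans that × cos φ = 75686.9 m, so Δλ = -67.81 / 75686.9 × 3600 = -3.225″.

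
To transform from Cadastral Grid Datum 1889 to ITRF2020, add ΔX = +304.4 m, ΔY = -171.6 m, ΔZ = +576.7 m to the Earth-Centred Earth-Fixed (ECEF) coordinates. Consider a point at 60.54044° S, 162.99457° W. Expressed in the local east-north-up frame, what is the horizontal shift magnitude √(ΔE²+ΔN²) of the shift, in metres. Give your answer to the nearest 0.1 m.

263.7 m

The local east axis at (φ, λ) is (−sin λ, cos λ, 0), so ΔE = −sin(-162.99457°)·304.4 + cos(-162.99457°)·(-171.6) = 253.12 m.
The local north axis is (−sin φ cos λ, −sin φ sin λ, cos φ), giving ΔN = -253.454 + 43.698 + 283.626 = 73.87 m.
Horizontal magnitude = √(ΔE² + ΔN²) = √(253.12² + 73.87²) = 263.68 m.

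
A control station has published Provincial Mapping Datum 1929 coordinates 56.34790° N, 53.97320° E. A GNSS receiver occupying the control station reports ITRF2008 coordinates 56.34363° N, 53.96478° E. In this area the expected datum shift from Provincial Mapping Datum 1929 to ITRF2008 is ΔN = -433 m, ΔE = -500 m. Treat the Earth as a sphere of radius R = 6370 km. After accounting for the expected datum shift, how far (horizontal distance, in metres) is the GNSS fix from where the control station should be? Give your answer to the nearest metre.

46 m

Observed coordinate differences: Δφ = -0.00427°, Δλ = -0.00842°.
Converting to metres (1° lat = 111177 m, cos φ = 0.554149): observed ΔN = -474.7 m, observed ΔE = -518.7 m.
Subtracting the expected shift leaves a residual of -474.7 − (-433) = -41.7 m north and -518.7 − (-500) = -18.7 m east.
Residual distance = √((-41.7)² + (-18.7)²) = 45.7 m.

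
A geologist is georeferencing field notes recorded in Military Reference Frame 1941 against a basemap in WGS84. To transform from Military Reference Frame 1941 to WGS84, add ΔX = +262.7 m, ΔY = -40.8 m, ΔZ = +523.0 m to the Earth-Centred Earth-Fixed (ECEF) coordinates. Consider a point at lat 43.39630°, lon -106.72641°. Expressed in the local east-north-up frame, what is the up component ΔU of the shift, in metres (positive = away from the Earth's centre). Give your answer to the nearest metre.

ΔU = 333 m

The local up (radial) axis is (cos φ cos λ, cos φ sin λ, sin φ), giving ΔU = -54.936 + 28.392 + 359.322 = 332.78 m.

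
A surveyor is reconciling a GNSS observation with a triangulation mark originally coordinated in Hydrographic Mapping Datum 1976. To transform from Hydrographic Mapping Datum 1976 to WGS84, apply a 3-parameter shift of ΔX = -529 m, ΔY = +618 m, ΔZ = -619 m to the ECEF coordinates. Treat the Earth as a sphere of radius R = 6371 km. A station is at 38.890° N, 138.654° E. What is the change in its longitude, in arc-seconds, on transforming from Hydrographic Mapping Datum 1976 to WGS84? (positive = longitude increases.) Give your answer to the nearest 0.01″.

sin φ = 0.627827, cos φ = 0.778353, sin λ = 0.660605, cos λ = -0.750734.
East component: ΔE = −sin λ·ΔX + cos λ·ΔY = −(0.660605)(-529) + (-0.750734)(618) = -114.49 m.
1° of latitude spans πR/180 = 111195 m; at latitude φ, 1° of longitude spans that × cos φ = 86548.9 m, so Δλ = -114.49 / 86548.9 × 3600 = -4.762″.

Δλ = -4.76″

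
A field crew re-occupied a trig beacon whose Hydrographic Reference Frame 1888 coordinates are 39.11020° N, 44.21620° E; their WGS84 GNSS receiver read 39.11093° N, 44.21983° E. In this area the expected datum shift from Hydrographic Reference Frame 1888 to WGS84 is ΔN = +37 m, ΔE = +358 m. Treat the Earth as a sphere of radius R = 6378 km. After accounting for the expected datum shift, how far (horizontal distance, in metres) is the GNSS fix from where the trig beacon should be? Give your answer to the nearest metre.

63 m

Observed coordinate differences: Δφ = +0.00073°, Δλ = +0.00363°.
Converting to metres (1° lat = 111317 m, cos φ = 0.775934): observed ΔN = 81.3 m, observed ΔE = 313.5 m.
Subtracting the expected shift leaves a residual of 81.3 − (37) = 44.3 m north and 313.5 − (358) = -44.5 m east.
Residual distance = √(44.3² + (-44.5)²) = 62.7 m.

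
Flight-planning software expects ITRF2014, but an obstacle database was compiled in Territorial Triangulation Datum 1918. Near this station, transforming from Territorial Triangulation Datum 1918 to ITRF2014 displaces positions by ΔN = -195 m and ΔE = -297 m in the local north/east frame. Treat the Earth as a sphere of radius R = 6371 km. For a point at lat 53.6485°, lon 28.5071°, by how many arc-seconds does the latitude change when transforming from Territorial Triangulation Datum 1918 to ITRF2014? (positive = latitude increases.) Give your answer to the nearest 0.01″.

On a sphere of radius R, 1 rad of latitude = R, so Δφ = ΔN / R = -195.0 / 6371000 = -3.0607e-05 rad = -6.313″.

Δφ = -6.31″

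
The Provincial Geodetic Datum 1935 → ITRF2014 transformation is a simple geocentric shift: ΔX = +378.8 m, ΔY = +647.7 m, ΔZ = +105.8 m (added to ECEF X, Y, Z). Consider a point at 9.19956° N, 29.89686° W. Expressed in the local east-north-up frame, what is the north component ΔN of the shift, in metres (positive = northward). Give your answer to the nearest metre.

ΔN = 104 m

The local north axis is (−sin φ cos λ, −sin φ sin λ, cos φ), giving ΔN = -52.501 + 51.614 + 104.439 = 103.55 m.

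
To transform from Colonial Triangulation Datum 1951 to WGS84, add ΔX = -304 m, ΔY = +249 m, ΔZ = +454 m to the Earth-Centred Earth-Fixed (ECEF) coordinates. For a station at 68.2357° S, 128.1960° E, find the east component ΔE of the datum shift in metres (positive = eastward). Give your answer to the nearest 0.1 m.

ΔE = 84.9 m

At φ = -68.2357°, λ = 128.1960°: sin φ = -0.928717, cos φ = 0.370789, sin λ = 0.785900, cos λ = -0.618354.
ΔE = −sin λ·ΔX + cos λ·ΔY = −(0.785900)·(-304) + (-0.618354)·(249) = 84.94 m.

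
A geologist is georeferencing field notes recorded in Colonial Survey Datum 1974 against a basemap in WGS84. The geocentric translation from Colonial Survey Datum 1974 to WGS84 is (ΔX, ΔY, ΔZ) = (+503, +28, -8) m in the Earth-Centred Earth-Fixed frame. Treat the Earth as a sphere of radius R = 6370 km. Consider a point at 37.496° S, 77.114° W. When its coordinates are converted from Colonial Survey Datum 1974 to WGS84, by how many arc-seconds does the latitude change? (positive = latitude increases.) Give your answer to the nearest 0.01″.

sin φ = -0.608706, cos φ = 0.793396, sin λ = -0.974816, cos λ = 0.223012.
North component: ΔN = −sin φ cos λ·ΔX − sin φ sin λ·ΔY + cos φ·ΔZ = −(-0.608706)(0.223012)(503) − (-0.608706)(-0.974816)(28) + (0.793396)(-8) = 45.32 m.
1° of latitude spans πR/180 = 111177 m, so Δφ = 45.32 / 111177 × 3600 = 1.467″.

Δφ = 1.47″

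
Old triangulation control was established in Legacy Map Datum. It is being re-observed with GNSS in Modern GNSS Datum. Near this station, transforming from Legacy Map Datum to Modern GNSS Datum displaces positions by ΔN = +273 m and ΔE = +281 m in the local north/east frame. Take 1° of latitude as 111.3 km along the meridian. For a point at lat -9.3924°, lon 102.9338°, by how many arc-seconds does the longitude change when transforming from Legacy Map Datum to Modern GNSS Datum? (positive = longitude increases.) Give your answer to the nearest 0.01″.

Δλ = 9.21″

At latitude -9.3924°, cos φ = 0.986594.
1° of longitude at this latitude = 111.3 × cos φ = 109.81 km, so Δλ = 281.0 / 109807.9 = 0.0025590° = 9.212″.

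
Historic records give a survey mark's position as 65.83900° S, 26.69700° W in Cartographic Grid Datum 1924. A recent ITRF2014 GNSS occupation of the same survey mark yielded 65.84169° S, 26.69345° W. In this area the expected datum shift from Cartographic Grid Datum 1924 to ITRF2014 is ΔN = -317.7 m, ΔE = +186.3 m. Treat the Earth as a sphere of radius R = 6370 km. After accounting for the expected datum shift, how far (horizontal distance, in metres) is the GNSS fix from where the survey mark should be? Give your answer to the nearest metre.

31 m

Observed coordinate differences: Δφ = -0.00269°, Δλ = +0.00355°.
Converting to metres (1° lat = 111177 m, cos φ = 0.409302): observed ΔN = -299.1 m, observed ΔE = 161.5 m.
Subtracting the expected shift leaves a residual of -299.1 − (-317.7) = 18.6 m north and 161.5 − (186.3) = -24.8 m east.
Residual distance = √(18.6² + (-24.8)²) = 31.0 m.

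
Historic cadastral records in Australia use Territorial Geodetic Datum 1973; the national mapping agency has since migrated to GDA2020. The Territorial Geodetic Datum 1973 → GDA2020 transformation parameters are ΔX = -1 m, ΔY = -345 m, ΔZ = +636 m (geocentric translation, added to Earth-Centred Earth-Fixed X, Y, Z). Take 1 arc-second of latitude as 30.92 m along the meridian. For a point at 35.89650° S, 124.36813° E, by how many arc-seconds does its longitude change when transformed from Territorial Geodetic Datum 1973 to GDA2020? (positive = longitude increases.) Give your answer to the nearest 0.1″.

sin φ = -0.586323, cos φ = 0.810077, sin λ = 0.825428, cos λ = -0.564508.
East component: ΔE = −sin λ·ΔX + cos λ·ΔY = −(0.825428)(-1) + (-0.564508)(-345) = 195.58 m.
1° of latitude spans 3600 × 30.92 = 111312 m; at latitude φ, 1° of longitude spans that × cos φ = 90171.3 m, so Δλ = 195.58 / 90171.3 × 3600 = 7.808″.

Δλ = 7.8″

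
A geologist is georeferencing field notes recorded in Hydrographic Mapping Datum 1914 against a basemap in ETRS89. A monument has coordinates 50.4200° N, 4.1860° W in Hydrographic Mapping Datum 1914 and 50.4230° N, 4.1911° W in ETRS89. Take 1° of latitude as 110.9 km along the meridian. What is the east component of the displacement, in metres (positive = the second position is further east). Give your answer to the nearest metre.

ΔE = -360 m

Δφ = 50.4230° − 50.4200° = +0.0030°; Δλ = -4.1911° − -4.1860° = -0.0051°.
ΔN = Δφ × 110900 = 332.7 m; ΔE = Δλ × 110900 × cos(50.4200°) = -0.0051 × 110900 × 0.637155 = -360.4 m.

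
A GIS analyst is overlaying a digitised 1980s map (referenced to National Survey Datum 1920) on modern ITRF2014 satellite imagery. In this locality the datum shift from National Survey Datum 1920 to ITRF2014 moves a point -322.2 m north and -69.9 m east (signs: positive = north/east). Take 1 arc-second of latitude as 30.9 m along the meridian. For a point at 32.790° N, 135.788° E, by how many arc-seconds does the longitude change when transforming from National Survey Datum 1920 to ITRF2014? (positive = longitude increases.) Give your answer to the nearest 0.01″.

Δλ = -2.69″

At latitude 32.790°, cos φ = 0.840661.
1″ of longitude at this latitude = 30.90 × cos φ = 25.9764 m, so Δλ = -69.9 / 25.9764 = -2.691″.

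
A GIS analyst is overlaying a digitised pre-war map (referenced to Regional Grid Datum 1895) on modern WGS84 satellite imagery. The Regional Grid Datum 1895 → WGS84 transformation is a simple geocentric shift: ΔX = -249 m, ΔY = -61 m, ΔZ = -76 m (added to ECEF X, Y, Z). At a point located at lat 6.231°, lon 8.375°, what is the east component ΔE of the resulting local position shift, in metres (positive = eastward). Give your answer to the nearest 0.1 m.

The local east axis at (φ, λ) is (−sin λ, cos λ, 0), so ΔE = −sin(8.375°)·(-249) + cos(8.375°)·(-61) = -24.08 m.

ΔE = -24.1 m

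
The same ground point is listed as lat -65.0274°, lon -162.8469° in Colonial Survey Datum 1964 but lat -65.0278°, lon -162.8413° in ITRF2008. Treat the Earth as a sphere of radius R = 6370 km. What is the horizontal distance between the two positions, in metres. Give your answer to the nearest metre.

Δφ = -65.0278° − -65.0274° = -0.0004°; Δλ = -162.8413° − -162.8469° = +0.0056°.
1° along a meridian = πR/180 = 111177 m.
ΔN = Δφ × 111177 = -44.5 m; ΔE = Δλ × 111177 × cos(-65.0274°) = +0.0056 × 111177 × 0.422185 = 262.8 m.
Distance = √(ΔE² + ΔN²) = √(262.8² + (-44.5)²) = 266.6 m.

267 m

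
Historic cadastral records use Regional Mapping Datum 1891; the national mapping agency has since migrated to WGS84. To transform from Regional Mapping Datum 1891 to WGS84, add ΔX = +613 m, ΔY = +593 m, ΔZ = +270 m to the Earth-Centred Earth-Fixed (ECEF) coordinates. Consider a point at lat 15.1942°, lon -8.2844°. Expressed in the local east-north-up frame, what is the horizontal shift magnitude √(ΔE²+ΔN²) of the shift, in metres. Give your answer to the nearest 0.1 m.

686.4 m

The local east axis at (φ, λ) is (−sin λ, cos λ, 0), so ΔE = −sin(-8.2844°)·613 + cos(-8.2844°)·593 = 675.14 m.
The local north axis is (−sin φ cos λ, −sin φ sin λ, cos φ), giving ΔN = -158.986 + 22.394 + 260.562 = 123.97 m.
Horizontal magnitude = √(ΔE² + ΔN²) = √(675.14² + 123.97²) = 686.42 m.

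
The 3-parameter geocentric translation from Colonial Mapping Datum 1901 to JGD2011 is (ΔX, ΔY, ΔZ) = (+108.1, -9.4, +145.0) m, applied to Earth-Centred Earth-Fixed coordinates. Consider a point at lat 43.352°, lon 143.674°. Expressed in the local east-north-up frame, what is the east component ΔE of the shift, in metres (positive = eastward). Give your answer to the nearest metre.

At φ = 43.352°, λ = 143.674°: sin φ = 0.686479, cos φ = 0.727150, sin λ = 0.592379, cos λ = -0.805660.
ΔE = −sin λ·ΔX + cos λ·ΔY = −(0.592379)·(108.1) + (-0.805660)·(-9.4) = -56.46 m.

ΔE = -56 m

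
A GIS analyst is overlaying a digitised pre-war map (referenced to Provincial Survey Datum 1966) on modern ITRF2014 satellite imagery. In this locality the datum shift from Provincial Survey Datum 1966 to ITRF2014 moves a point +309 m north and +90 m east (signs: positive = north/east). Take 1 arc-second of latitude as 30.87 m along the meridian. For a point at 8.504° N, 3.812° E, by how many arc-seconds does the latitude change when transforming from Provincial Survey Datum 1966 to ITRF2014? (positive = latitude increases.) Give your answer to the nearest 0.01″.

Δφ = 10.01″

1″ of latitude = 30.87 m, so Δφ = 309.0 / 30.87 = 10.010″.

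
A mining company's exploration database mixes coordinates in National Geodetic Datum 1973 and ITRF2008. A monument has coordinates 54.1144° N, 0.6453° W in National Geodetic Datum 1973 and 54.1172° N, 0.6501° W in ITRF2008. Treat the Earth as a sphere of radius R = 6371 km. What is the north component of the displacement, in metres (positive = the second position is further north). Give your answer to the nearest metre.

ΔN = 311 m

Δφ = 54.1172° − 54.1144° = +0.0028°; Δλ = -0.6501° − -0.6453° = -0.0048°.
1° along a meridian = πR/180 = 111195 m.
ΔN = Δφ × 111195 = 311.3 m; ΔE = Δλ × 111195 × cos(54.1144°) = -0.0048 × 111195 × 0.586169 = -312.9 m.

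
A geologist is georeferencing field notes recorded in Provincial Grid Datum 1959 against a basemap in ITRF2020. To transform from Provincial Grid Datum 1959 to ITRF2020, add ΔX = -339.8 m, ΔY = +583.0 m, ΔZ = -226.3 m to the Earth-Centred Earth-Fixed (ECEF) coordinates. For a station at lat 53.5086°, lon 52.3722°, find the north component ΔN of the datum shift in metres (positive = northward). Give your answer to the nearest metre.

ΔN = -339 m

The local north axis is (−sin φ cos λ, −sin φ sin λ, cos φ), giving ΔN = 166.785 − 371.208 − 134.581 = -339.00 m.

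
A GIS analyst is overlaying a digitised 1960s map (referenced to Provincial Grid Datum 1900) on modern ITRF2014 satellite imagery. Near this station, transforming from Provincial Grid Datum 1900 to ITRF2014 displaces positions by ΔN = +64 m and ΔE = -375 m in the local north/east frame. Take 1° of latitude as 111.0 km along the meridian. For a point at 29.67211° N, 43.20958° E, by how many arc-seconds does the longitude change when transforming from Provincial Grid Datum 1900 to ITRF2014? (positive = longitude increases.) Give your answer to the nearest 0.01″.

At latitude 29.67211°, cos φ = 0.868873.
1° of longitude at this latitude = 111.0 × cos φ = 96.44 km, so Δλ = -375.0 / 96444.9 = -0.0038882° = -13.998″.

Δλ = -14.00″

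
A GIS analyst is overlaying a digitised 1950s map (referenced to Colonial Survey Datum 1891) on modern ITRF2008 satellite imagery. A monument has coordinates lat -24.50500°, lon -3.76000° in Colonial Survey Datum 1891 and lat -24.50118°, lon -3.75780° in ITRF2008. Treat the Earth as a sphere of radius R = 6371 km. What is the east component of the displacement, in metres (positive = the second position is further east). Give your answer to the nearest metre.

Δφ = -24.50118° − -24.50500° = +0.00382°; Δλ = -3.75780° − -3.76000° = +0.00220°.
1° along a meridian = πR/180 = 111195 m.
ΔN = Δφ × 111195 = 424.8 m; ΔE = Δλ × 111195 × cos(-24.50500°) = +0.00220 × 111195 × 0.909925 = 222.6 m.

ΔE = 223 m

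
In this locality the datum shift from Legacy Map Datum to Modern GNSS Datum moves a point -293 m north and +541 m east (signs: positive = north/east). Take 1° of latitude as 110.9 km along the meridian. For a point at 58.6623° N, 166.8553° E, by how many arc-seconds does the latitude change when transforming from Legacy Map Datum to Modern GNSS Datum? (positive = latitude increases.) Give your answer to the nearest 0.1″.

1° of latitude = 110.9 km, so Δφ = -293.0 / 110900 = -0.0026420° = -9.511″.

Δφ = -9.5″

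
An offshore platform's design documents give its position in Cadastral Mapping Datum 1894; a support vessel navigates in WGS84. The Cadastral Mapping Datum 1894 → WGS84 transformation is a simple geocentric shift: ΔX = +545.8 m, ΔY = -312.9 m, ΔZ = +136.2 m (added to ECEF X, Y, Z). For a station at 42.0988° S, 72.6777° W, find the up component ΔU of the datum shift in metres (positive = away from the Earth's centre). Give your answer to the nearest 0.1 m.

The local up (radial) axis is (cos φ cos λ, cos φ sin λ, sin φ), giving ΔU = 120.581 + 221.639 − 91.310 = 250.91 m.

ΔU = 250.9 m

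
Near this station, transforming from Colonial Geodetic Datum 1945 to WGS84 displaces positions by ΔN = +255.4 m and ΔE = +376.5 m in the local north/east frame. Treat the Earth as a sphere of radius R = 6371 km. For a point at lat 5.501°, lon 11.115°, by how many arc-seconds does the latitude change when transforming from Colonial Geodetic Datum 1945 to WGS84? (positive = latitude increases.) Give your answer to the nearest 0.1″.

Δφ = 8.3″

On a sphere of radius R, 1 rad of latitude = R, so Δφ = ΔN / R = 255.4 / 6371000 = 4.0088e-05 rad = 8.269″.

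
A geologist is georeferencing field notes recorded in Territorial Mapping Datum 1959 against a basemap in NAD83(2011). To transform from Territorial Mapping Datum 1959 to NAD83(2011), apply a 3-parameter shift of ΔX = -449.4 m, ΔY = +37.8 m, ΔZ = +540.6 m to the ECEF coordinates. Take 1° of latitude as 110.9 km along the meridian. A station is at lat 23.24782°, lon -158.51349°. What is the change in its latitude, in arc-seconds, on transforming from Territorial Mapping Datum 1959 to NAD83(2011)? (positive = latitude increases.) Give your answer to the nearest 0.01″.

sin φ = 0.394709, cos φ = 0.918806, sin λ = -0.366282, cos λ = -0.930504.
North component: ΔN = −sin φ cos λ·ΔX − sin φ sin λ·ΔY + cos φ·ΔZ = −(0.394709)(-0.930504)(-449.4) − (0.394709)(-0.366282)(37.8) + (0.918806)(540.6) = 337.12 m.
1° of latitude spans 110900 m, so Δφ = 337.12 / 110900 × 3600 = 10.943″.

Δφ = 10.94″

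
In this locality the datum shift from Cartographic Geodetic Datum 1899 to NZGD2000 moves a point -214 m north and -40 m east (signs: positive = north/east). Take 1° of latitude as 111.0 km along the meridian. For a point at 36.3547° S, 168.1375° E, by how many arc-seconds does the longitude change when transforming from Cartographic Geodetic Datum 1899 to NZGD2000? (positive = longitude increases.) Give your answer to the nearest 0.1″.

At latitude -36.3547°, cos φ = 0.805363.
1° of longitude at this latitude = 111.0 × cos φ = 89.40 km, so Δλ = -40.0 / 89395.3 = -0.0004475° = -1.611″.

Δλ = -1.6″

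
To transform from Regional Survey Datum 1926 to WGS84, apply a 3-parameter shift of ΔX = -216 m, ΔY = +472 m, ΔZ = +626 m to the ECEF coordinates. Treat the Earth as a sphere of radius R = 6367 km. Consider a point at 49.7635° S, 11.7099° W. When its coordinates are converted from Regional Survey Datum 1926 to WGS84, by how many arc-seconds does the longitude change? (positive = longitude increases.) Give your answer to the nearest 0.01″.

Δλ = 20.98″

sin φ = -0.763385, cos φ = 0.645944, sin λ = -0.202956, cos λ = 0.979188.
East component: ΔE = −sin λ·ΔX + cos λ·ΔY = −(-0.202956)(-216) + (0.979188)(472) = 418.34 m.
1° of latitude spans πR/180 = 111125 m; at latitude φ, 1° of longitude spans that × cos φ = 71780.6 m, so Δλ = 418.34 / 71780.6 × 3600 = 20.981″.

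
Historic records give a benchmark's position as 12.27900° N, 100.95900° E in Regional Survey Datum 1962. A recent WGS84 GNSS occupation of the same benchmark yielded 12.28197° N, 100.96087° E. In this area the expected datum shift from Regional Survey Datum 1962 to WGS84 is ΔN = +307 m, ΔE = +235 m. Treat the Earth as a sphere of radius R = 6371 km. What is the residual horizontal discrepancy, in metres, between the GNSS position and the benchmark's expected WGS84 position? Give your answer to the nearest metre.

39 m

Observed coordinate differences: Δφ = +0.00297°, Δλ = +0.00187°.
Converting to metres (1° lat = 111195 m, cos φ = 0.977124): observed ΔN = 330.2 m, observed ΔE = 203.2 m.
Subtracting the expected shift leaves a residual of 330.2 − (307) = 23.2 m north and 203.2 − (235) = -31.8 m east.
Residual distance = √(23.2² + (-31.8)²) = 39.4 m.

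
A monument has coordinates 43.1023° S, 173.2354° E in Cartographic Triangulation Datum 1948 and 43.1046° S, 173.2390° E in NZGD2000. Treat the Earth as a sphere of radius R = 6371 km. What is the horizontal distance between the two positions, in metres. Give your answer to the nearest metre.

388 m

Δφ = -43.1046° − -43.1023° = -0.0023°; Δλ = 173.2390° − 173.2354° = +0.0036°.
1° along a meridian = πR/180 = 111195 m.
ΔN = Δφ × 111195 = -255.7 m; ΔE = Δλ × 111195 × cos(-43.1023°) = +0.0036 × 111195 × 0.730135 = 292.3 m.
Distance = √(ΔE² + ΔN²) = √(292.3² + (-255.7)²) = 388.4 m.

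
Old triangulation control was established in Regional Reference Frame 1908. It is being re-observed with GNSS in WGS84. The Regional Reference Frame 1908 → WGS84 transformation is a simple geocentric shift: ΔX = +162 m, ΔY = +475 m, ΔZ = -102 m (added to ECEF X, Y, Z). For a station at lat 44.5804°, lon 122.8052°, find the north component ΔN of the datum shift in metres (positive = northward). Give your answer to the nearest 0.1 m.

ΔN = -291.3 m

At φ = 44.5804°, λ = 122.8052°: sin φ = 0.701909, cos φ = 0.712266, sin λ = 0.840517, cos λ = -0.541784.
ΔN = −sin φ cos λ·ΔX − sin φ sin λ·ΔY + cos φ·ΔZ = −(0.701909)(-0.541784)(162) − (0.701909)(0.840517)(475) + (0.712266)(-102) = -291.28 m.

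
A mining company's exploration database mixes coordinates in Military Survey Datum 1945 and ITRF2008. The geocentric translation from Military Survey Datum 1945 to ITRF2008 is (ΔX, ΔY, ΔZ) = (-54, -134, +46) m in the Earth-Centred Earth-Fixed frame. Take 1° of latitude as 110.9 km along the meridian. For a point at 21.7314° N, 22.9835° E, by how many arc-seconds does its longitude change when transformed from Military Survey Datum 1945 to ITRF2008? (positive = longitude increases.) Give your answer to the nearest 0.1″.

Δλ = -3.6″

sin φ = 0.370256, cos φ = 0.928930, sin λ = 0.390466, cos λ = 0.920617.
East component: ΔE = −sin λ·ΔX + cos λ·ΔY = −(0.390466)(-54) + (0.920617)(-134) = -102.28 m.
1° of latitude spans 110900 m; at latitude φ, 1° of longitude spans that × cos φ = 103018.3 m, so Δλ = -102.28 / 103018.3 × 3600 = -3.574″.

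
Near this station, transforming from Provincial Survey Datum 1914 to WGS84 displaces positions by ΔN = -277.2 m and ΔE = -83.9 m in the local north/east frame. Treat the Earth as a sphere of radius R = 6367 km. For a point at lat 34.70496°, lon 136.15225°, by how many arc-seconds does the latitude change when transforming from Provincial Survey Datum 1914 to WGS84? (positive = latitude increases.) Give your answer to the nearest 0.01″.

Δφ = -8.98″

On a sphere of radius R, 1 rad of latitude = R, so Δφ = ΔN / R = -277.2 / 6367000 = -4.3537e-05 rad = -8.980″.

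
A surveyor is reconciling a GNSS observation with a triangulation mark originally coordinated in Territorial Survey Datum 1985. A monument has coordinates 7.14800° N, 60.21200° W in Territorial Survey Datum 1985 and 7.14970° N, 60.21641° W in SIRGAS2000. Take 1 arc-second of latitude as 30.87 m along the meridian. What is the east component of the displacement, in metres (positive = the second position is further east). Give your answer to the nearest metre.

Δφ = 7.14970° − 7.14800° = +0.00170°; Δλ = -60.21641° − -60.21200° = -0.00441°.
1° of latitude = 3600 × 30.87 = 111132 m.
ΔN = Δφ × 111132 = 188.9 m; ΔE = Δλ × 111132 × cos(7.14800°) = -0.00441 × 111132 × 0.992228 = -486.3 m.

ΔE = -486 m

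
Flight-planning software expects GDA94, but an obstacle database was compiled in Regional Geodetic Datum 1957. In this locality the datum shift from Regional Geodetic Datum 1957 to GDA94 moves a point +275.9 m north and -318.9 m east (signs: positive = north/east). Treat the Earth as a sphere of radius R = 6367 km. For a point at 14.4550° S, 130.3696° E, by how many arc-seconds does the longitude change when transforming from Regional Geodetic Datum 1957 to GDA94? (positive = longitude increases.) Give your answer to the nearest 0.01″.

At latitude -14.4550°, cos φ = 0.968344.
One radian of longitude at latitude φ spans R cos φ, so Δλ = ΔE / (R cos φ) = -318.9 / (6367000 × 0.968344) = -5.1724e-05 rad = -10.669″.

Δλ = -10.67″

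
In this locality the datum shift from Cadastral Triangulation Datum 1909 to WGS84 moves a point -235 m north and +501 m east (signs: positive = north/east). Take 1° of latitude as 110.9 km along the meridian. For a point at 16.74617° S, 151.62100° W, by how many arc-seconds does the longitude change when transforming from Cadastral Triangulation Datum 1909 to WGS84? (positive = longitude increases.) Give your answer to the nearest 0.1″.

At latitude -16.74617°, cos φ = 0.957591.
1° of longitude at this latitude = 110.9 × cos φ = 106.20 km, so Δλ = 501.0 / 106196.8 = 0.0047177° = 16.984″.

Δλ = 17.0″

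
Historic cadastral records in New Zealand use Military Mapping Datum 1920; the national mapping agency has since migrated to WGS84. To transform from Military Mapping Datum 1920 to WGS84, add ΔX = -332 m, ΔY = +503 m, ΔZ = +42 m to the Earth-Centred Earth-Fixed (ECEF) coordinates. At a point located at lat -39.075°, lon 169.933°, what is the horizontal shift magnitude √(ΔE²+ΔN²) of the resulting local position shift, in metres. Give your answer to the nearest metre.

527 m

At φ = -39.075°, λ = 169.933°: sin φ = -0.630337, cos φ = 0.776322, sin λ = 0.174800, cos λ = -0.984604.
ΔE = −sin λ·ΔX + cos λ·ΔY = −(0.174800)·(-332) + (-0.984604)·(503) = -437.22 m.
ΔN = −sin φ cos λ·ΔX − sin φ sin λ·ΔY + cos φ·ΔZ = −(-0.630337)(-0.984604)(-332) − (-0.630337)(0.174800)(503) + (0.776322)(42) = 294.08 m.
Horizontal magnitude = √(ΔE² + ΔN²) = √((-437.22)² + 294.08²) = 526.92 m.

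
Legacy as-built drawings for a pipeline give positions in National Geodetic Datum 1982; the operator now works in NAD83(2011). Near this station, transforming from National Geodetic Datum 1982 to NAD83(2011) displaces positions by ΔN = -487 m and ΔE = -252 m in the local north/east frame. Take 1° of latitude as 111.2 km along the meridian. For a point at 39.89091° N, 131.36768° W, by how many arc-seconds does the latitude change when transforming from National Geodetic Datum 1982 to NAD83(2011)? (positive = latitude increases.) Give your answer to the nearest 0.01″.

Δφ = -15.77″

1° of latitude = 111.2 km, so Δφ = -487.0 / 111200 = -0.0043795° = -15.766″.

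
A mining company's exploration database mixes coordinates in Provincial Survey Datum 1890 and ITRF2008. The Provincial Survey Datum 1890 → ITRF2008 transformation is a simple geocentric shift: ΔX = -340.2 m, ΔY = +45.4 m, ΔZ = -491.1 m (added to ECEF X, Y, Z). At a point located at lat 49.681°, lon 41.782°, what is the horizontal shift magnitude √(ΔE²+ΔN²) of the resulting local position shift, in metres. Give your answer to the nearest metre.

299 m

At φ = 49.681°, λ = 41.782°: sin φ = 0.762454, cos φ = 0.647043, sin λ = 0.666298, cos λ = 0.745685.
ΔE = −sin λ·ΔX + cos λ·ΔY = −(0.666298)·(-340.2) + (0.745685)·(45.4) = 260.53 m.
ΔN = −sin φ cos λ·ΔX − sin φ sin λ·ΔY + cos φ·ΔZ = −(0.762454)(0.745685)(-340.2) − (0.762454)(0.666298)(45.4) + (0.647043)(-491.1) = -147.41 m.
Horizontal magnitude = √(ΔE² + ΔN²) = √(260.53² + (-147.41)²) = 299.34 m.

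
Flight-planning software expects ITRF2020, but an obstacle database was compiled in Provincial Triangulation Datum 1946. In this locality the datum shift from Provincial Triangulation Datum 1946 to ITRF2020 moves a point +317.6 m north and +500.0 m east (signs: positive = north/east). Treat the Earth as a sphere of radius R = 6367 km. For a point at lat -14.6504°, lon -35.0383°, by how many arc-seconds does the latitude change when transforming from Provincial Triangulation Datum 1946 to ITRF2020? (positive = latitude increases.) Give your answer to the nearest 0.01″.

On a sphere of radius R, 1 rad of latitude = R, so Δφ = ΔN / R = 317.6 / 6367000 = 4.9882e-05 rad = 10.289″.

Δφ = 10.29″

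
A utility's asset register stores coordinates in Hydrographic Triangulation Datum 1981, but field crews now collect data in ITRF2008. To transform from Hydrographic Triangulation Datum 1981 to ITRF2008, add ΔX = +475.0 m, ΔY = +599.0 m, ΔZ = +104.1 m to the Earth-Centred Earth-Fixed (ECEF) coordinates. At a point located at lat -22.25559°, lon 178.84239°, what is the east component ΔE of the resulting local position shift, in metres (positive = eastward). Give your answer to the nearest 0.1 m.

The local east axis at (φ, λ) is (−sin λ, cos λ, 0), so ΔE = −sin(178.84239°)·475.0 + cos(178.84239°)·599.0 = -608.47 m.

ΔE = -608.5 m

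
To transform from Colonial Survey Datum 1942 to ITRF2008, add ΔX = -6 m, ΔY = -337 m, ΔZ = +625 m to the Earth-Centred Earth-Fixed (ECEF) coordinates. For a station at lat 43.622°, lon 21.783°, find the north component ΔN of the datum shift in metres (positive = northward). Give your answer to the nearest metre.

At φ = 43.622°, λ = 21.783°: sin φ = 0.689898, cos φ = 0.723907, sin λ = 0.371092, cos λ = 0.928596.
ΔN = −sin φ cos λ·ΔX − sin φ sin λ·ΔY + cos φ·ΔZ = −(0.689898)(0.928596)(-6) − (0.689898)(0.371092)(-337) + (0.723907)(625) = 542.56 m.

ΔN = 543 m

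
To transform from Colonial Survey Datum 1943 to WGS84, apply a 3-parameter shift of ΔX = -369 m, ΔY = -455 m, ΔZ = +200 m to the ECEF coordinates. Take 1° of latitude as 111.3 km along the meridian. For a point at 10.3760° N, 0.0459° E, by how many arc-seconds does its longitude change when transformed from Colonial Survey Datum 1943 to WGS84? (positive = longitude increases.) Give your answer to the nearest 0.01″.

Δλ = -14.95″

sin φ = 0.180107, cos φ = 0.983647, sin λ = 0.000801, cos λ = 1.000000.
East component: ΔE = −sin λ·ΔX + cos λ·ΔY = −(0.000801)(-369) + (1.000000)(-455) = -454.70 m.
1° of latitude spans 111300 m; at latitude φ, 1° of longitude spans that × cos φ = 109479.9 m, so Δλ = -454.70 / 109479.9 × 3600 = -14.952″.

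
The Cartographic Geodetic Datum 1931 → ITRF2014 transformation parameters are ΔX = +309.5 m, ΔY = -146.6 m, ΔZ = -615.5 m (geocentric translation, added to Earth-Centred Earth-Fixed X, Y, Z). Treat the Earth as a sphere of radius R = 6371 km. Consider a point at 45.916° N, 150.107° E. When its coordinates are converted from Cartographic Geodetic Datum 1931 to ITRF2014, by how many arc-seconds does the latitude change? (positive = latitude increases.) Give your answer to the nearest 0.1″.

Δφ = -5.9″

sin φ = 0.718321, cos φ = 0.695712, sin λ = 0.498382, cos λ = -0.866958.
North component: ΔN = −sin φ cos λ·ΔX − sin φ sin λ·ΔY + cos φ·ΔZ = −(0.718321)(-0.866958)(309.5) − (0.718321)(0.498382)(-146.6) + (0.695712)(-615.5) = -182.99 m.
1° of latitude spans πR/180 = 111195 m, so Δφ = -182.99 / 111195 × 3600 = -5.924″.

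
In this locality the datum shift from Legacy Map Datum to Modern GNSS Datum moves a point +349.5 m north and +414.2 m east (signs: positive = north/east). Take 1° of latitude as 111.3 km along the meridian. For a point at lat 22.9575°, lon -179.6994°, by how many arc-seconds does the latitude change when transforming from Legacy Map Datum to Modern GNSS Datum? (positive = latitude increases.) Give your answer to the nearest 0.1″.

1° of latitude = 111.3 km, so Δφ = 349.5 / 111300 = 0.0031402° = 11.305″.

Δφ = 11.3″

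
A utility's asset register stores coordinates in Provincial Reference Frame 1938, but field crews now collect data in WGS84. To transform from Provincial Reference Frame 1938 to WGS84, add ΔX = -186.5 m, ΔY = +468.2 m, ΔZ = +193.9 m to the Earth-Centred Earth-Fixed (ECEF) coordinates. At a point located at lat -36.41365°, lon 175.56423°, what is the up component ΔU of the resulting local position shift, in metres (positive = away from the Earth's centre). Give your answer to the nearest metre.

ΔU = 64 m

The local up (radial) axis is (cos φ cos λ, cos φ sin λ, sin φ), giving ΔU = 149.637 + 29.141 − 115.101 = 63.68 m.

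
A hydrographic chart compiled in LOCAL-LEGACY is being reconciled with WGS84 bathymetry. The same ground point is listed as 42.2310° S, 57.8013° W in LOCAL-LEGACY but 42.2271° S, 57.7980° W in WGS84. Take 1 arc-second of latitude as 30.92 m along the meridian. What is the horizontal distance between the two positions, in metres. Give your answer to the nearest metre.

Δφ = -42.2271° − -42.2310° = +0.0039°; Δλ = -57.7980° − -57.8013° = +0.0033°.
1° of latitude = 3600 × 30.92 = 111312 m.
ΔN = Δφ × 111312 = 434.1 m; ΔE = Δλ × 111312 × cos(-42.2310°) = +0.0033 × 111312 × 0.740441 = 272.0 m.
Distance = √(ΔE² + ΔN²) = √(272.0² + 434.1²) = 512.3 m.

512 m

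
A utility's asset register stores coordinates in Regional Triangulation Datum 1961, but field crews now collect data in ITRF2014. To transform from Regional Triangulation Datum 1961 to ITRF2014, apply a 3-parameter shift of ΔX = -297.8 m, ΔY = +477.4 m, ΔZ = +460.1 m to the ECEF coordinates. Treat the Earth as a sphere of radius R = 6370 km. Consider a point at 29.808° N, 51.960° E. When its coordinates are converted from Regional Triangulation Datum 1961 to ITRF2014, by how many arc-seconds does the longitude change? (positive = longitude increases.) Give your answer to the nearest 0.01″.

sin φ = 0.497095, cos φ = 0.867696, sin λ = 0.787581, cos λ = 0.616211.
East component: ΔE = −sin λ·ΔX + cos λ·ΔY = −(0.787581)(-297.8) + (0.616211)(477.4) = 528.72 m.
1° of latitude spans πR/180 = 111177 m; at latitude φ, 1° of longitude spans that × cos φ = 96468.3 m, so Δλ = 528.72 / 96468.3 × 3600 = 19.731″.

Δλ = 19.73″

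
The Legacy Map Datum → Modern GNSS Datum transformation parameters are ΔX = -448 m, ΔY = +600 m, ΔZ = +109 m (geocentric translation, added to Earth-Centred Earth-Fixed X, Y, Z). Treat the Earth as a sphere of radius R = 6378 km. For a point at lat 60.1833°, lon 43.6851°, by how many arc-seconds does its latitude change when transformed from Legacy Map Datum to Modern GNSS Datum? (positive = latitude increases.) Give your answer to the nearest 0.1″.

sin φ = 0.867621, cos φ = 0.497227, sin λ = 0.690694, cos λ = 0.723147.
North component: ΔN = −sin φ cos λ·ΔX − sin φ sin λ·ΔY + cos φ·ΔZ = −(0.867621)(0.723147)(-448) − (0.867621)(0.690694)(600) + (0.497227)(109) = -24.28 m.
1° of latitude spans πR/180 = 111317 m, so Δφ = -24.28 / 111317 × 3600 = -0.785″.

Δφ = -0.8″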